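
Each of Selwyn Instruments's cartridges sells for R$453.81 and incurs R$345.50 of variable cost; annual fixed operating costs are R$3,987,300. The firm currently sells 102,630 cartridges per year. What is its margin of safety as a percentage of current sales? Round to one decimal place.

Each unit contributes R$453.81 − R$345.50 = R$108.31. Break-even units = R$3,987,300 ÷ R$108.31 = 36,813.78; break-even revenue = 36,813.78 × R$453.81 = R$16,706,459.36.
Actual sales revenue = 102,630 × R$453.81 = R$46,574,520.30.
Margin of safety = (R$46,574,520.30 − R$16,706,459.36) ÷ R$46,574,520.30 = 64.1%.

64.1%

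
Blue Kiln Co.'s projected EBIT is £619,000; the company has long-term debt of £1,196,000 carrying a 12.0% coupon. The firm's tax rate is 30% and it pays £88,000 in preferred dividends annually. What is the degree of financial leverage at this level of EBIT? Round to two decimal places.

Annual interest charges come to £143,520.00.
Preferred dividends grossed up pre-tax: £88,000 / (1 − 0.30) = £125,714.29.
DFL = EBIT ÷ [EBIT − I − D_p/(1−t)] = £619,000 ÷ [£619,000 − £143,520.00 − £125,714.29] = £619,000 ÷ £349,765.71 = 1.7698.

1.77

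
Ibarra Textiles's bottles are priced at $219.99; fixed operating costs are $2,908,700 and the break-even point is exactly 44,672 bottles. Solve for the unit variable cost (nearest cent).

$154.88

At break-even, FC = Q × (P − VC), so P − VC = $2,908,700 ÷ 44,672 = $65.1124.
Variable cost per unit = $219.99 − $65.1124 = $154.88.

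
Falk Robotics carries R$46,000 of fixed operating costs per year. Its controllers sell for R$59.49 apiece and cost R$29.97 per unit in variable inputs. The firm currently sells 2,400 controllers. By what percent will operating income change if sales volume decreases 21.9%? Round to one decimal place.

Contribution at this volume is 2,400 × R$29.52 = R$70,848.00.
EBIT = R$70,848.00 − R$46,000 = R$24,848.00.
So DOL = total CM / EBIT = R$70,848.00 / R$24,848.00 = 2.8513.
%ΔEBIT = DOL × %ΔSales = 2.8513 × -21.9% = -62.4%.

-62.4%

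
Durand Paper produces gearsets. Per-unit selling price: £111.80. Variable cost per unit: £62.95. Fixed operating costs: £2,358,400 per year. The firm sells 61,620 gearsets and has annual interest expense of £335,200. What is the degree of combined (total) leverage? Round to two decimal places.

9.51

Contribution at this volume is 61,620 × £48.85 = £3,010,137.00.
Operating income = contribution − fixed costs = £3,010,137.00 − £2,358,400 = £651,737.00. Interest = £335,200.00, so EBIT − I = £316,537.00.
Degree of total leverage = total CM / (EBIT − interest) = £3,010,137.00 / £316,537.00 = 9.5096.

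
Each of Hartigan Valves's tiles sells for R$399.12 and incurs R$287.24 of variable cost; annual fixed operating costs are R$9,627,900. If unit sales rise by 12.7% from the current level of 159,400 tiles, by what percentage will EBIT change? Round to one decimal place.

+27.6%

Total contribution margin = 159,400 × R$111.88 = R$17,833,672.00.
Operating income = contribution − fixed costs = R$17,833,672.00 − R$9,627,900 = R$8,205,772.00.
So DOL = total CM / EBIT = R$17,833,672.00 / R$8,205,772.00 = 2.1733.
So EBIT moves 2.1733 × (+12.7%) = +27.6%.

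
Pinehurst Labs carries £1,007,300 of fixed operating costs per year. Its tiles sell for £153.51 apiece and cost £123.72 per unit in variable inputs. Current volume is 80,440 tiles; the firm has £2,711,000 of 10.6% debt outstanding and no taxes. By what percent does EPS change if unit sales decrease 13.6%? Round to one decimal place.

Contribution at this volume is 80,440 × £29.79 = £2,396,307.60.
EBIT = £2,396,307.60 − £1,007,300 = £1,389,007.60.
After interest of £287,366.00, pre-tax earnings = £1,101,641.60.
Degree of combined leverage = contribution ÷ (EBIT − I) = £2,396,307.60 ÷ £1,101,641.60 = 2.1752.
EPS therefore changes by 2.1752 × (-13.6%) = -29.6%.

-29.6%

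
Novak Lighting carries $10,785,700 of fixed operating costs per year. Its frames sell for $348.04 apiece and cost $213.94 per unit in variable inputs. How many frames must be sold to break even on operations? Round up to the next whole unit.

80,431 frames

Each unit contributes $348.04 − $213.94 = $134.10.
Units to break even: $10,785,700 ÷ $134.10 = 80,430.28, rounded up to 80,431.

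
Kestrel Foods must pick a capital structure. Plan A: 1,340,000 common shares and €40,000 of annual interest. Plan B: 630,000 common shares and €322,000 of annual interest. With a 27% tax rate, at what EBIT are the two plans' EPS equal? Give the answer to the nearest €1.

At indifference, (EBIT − 40,000)(1 − t)/1,340,000 = (EBIT − 322,000)(1 − t)/630,000.
Cancelling (1 − t) and cross-multiplying: 630,000·(EBIT − 40,000) = 1,340,000·(EBIT − 322,000).
EBIT × (1,340,000 − 630,000) = 322,000 × 1,340,000 − 40,000 × 630,000 = 406,280,000,000, so EBIT = 406,280,000,000 ÷ 710,000 = 572,225.35.

€572,225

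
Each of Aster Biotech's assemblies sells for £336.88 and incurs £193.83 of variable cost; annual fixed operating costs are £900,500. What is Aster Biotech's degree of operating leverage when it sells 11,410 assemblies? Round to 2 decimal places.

At 11,410 units, contribution = 11,410 × £143.05 = £1,632,200.50.
Subtracting fixed costs: EBIT = £1,632,200.50 − £900,500 = £731,700.50.
So DOL = total CM / EBIT = £1,632,200.50 / £731,700.50 = 2.2307.

2.23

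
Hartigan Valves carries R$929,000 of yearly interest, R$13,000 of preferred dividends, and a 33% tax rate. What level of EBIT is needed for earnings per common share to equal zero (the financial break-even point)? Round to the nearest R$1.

R$948,403

Grossing the preferred dividend up to pre-tax terms: R$13,000 / (1 − 0.33) = R$19,402.99.
Financial break-even EBIT = interest + D_p ÷ (1 − t) = R$929,000 + R$19,402.99 = R$948,402.99.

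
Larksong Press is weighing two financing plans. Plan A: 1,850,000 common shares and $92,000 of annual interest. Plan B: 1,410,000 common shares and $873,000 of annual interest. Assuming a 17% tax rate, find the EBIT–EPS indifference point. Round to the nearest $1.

$3,375,750

Set EPS_A = EPS_B: (EBIT − $92,000)(1 − 0.17) ÷ 1,850,000 = (EBIT − $873,000)(1 − 0.17) ÷ 1,410,000.
Cancelling (1 − t) and cross-multiplying: 1,410,000·(EBIT − 92,000) = 1,850,000·(EBIT − 873,000).
EBIT × (1,850,000 − 1,410,000) = 873,000 × 1,850,000 − 92,000 × 1,410,000 = 1,485,330,000,000, so EBIT = 1,485,330,000,000 ÷ 440,000 = 3,375,750.00.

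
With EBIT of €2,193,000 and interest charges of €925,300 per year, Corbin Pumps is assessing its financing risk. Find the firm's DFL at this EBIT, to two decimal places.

Interest = €925,300.00.
DFL = EBIT ÷ (EBIT − I) = €2,193,000 ÷ (€2,193,000 − €925,300.00) = €2,193,000 ÷ €1,267,700.00 = 1.7299.

1.73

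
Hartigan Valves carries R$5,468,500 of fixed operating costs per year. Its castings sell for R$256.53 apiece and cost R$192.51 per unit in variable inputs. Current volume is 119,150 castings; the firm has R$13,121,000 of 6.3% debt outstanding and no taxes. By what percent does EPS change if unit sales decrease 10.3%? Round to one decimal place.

-58.9%

At 119,150 units, contribution = 119,150 × R$64.02 = R$7,627,983.00.
Subtracting fixed costs: EBIT = R$7,627,983.00 − R$5,468,500 = R$2,159,483.00.
After interest of R$826,623.00, pre-tax earnings = R$1,332,860.00.
DCL = total CM / (EBIT − I) = R$7,627,983.00 / R$1,332,860.00 = 5.7230.
%ΔEPS = DCL × %ΔSales = 5.7230 × -10.3% = -58.9%.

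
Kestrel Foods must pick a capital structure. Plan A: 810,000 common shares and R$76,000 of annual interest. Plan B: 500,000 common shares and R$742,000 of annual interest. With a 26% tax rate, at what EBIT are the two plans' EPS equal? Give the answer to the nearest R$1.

Set EPS_A = EPS_B: (EBIT − R$76,000)(1 − 0.26) ÷ 810,000 = (EBIT − R$742,000)(1 − 0.26) ÷ 500,000.
Cancelling (1 − t) and cross-multiplying: 500,000·(EBIT − 76,000) = 810,000·(EBIT − 742,000).
EBIT × (810,000 − 500,000) = 742,000 × 810,000 − 76,000 × 500,000 = 563,020,000,000, so EBIT = 563,020,000,000 ÷ 310,000 = 1,816,193.55.

R$1,816,194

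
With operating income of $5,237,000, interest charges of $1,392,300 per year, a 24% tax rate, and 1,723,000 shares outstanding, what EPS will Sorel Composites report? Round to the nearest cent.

Pre-tax income = $5,237,000 − $1,392,300.00 = $3,844,700.00.
Net income = $3,844,700.00 × (1 − 0.24) = $2,921,972.00.
EPS = $2,921,972.00 ÷ 1,723,000 = $1.70.

$1.70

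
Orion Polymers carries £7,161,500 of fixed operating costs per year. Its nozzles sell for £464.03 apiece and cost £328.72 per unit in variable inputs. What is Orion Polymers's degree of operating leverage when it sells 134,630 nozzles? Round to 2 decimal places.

Total contribution margin = 134,630 × £135.31 = £18,216,785.30.
Operating income = contribution − fixed costs = £18,216,785.30 − £7,161,500 = £11,055,285.30.
So DOL = total CM / EBIT = £18,216,785.30 / £11,055,285.30 = 1.6478.

1.65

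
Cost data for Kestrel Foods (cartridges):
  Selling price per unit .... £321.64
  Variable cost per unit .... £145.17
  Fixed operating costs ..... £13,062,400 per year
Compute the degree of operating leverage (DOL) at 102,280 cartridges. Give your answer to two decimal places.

3.62

At 102,280 units, contribution = 102,280 × £176.47 = £18,049,351.60.
Operating income = contribution − fixed costs = £18,049,351.60 − £13,062,400 = £4,986,951.60.
Degree of operating leverage = £18,049,351.60 / £4,986,951.60 = 3.6193.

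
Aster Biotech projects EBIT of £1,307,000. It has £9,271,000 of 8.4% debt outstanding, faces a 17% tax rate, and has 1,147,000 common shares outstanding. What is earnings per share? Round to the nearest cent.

£0.38

Interest = £778,764.00, so EBT = £1,307,000 − £778,764.00 = £528,236.00.
After tax at 17%: net income = £528,236.00 × 0.83 = £438,435.88.
Per share: £438,435.88 / 1,147,000 shares = £0.38.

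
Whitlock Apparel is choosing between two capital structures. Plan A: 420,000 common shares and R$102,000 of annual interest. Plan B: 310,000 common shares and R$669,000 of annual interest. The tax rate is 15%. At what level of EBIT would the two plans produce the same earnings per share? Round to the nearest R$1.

At indifference, (EBIT − 102,000)(1 − t)/420,000 = (EBIT − 669,000)(1 − t)/310,000.
Cancelling (1 − t) and cross-multiplying: 310,000·(EBIT − 102,000) = 420,000·(EBIT − 669,000).
Solving, EBIT = (669,000·420,000 − 102,000·310,000) / (420,000 − 310,000) = 249,360,000,000 / 110,000 = 2,266,909.09.

R$2,266,909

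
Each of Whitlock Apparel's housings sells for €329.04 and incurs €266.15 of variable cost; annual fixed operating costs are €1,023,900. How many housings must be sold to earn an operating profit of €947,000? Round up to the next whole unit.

Each unit contributes €329.04 − €266.15 = €62.89.
Need Q such that Q × €62.89 − €1,023,900 = €947,000, i.e. Q = €1,970,900 / €62.89 = 31,338.85 → 31,339.

31,339 housings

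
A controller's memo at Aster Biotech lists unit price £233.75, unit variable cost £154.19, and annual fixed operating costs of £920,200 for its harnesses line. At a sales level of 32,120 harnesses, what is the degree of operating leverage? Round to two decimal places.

Total contribution margin = 32,120 × £79.56 = £2,555,467.20.
Subtracting fixed costs: EBIT = £2,555,467.20 − £920,200 = £1,635,267.20.
So DOL = total CM / EBIT = £2,555,467.20 / £1,635,267.20 = 1.5627.

1.56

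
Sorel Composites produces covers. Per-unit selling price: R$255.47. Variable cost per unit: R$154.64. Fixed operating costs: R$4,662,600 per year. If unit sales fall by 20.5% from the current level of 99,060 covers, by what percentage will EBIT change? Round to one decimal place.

Total contribution margin = 99,060 × R$100.83 = R$9,988,219.80.
EBIT = R$9,988,219.80 − R$4,662,600 = R$5,325,619.80.
Degree of operating leverage = R$9,988,219.80 / R$5,325,619.80 = 1.8755.
So EBIT moves 1.8755 × (-20.5%) = -38.4%.

-38.4%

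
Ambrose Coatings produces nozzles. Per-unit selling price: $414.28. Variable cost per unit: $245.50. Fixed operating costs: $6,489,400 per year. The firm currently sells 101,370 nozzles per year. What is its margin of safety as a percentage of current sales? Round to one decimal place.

Contribution margin per unit = $414.28 − $245.50 = $168.78. Break-even units = $6,489,400 ÷ $168.78 = 38,448.87; break-even revenue = 38,448.87 × $414.28 = $15,928,597.18.
Actual sales revenue = 101,370 × $414.28 = $41,995,563.60.
Margin of safety = ($41,995,563.60 − $15,928,597.18) ÷ $41,995,563.60 = 62.1%.

62.1%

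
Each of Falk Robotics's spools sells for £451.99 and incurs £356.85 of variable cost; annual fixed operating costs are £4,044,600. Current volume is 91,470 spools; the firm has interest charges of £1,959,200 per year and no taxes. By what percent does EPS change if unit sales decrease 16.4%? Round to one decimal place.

Contribution at this volume is 91,470 × £95.14 = £8,702,455.80.
EBIT = £8,702,455.80 − £4,044,600 = £4,657,855.80.
Interest = £1,959,200.00, so EBIT − I = £2,698,655.80.
Degree of combined leverage = contribution ÷ (EBIT − I) = £8,702,455.80 ÷ £2,698,655.80 = 3.2247.
EPS therefore changes by 3.2247 × (-16.4%) = -52.9%.

-52.9%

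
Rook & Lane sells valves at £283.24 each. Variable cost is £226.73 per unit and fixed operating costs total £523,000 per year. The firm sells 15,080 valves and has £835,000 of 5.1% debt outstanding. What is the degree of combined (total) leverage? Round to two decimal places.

2.97

Total contribution margin = 15,080 × £56.51 = £852,170.80.
Subtracting fixed costs: EBIT = £852,170.80 − £523,000 = £329,170.80. Interest = £42,585.00.
DOL = £852,170.80 ÷ £329,170.80 = 2.5888; DFL = £329,170.80 ÷ £286,585.80 = 1.1486.
Combined leverage = 2.5888 × 1.1486 = 2.9735.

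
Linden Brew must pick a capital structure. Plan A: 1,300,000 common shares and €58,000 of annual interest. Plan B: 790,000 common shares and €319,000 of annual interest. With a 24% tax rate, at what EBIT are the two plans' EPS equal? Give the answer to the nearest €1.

€723,294

Set EPS_A = EPS_B: (EBIT − €58,000)(1 − 0.24) ÷ 1,300,000 = (EBIT − €319,000)(1 − 0.24) ÷ 790,000.
Cancelling (1 − t) and cross-multiplying: 790,000·(EBIT − 58,000) = 1,300,000·(EBIT − 319,000).
Solving, EBIT = (319,000·1,300,000 − 58,000·790,000) / (1,300,000 − 790,000) = 368,880,000,000 / 510,000 = 723,294.12.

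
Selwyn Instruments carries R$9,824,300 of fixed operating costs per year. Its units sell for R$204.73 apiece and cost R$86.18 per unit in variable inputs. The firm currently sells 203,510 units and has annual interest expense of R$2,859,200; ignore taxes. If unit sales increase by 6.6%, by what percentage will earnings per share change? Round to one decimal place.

+13.9%

Contribution at this volume is 203,510 × R$118.55 = R$24,126,110.50.
EBIT = R$24,126,110.50 − R$9,824,300 = R$14,301,810.50.
After interest of R$2,859,200.00, pre-tax earnings = R$11,442,610.50.
Degree of combined leverage = contribution ÷ (EBIT − I) = R$24,126,110.50 ÷ R$11,442,610.50 = 2.1084.
%ΔEPS = DCL × %ΔSales = 2.1084 × +6.6% = +13.9%.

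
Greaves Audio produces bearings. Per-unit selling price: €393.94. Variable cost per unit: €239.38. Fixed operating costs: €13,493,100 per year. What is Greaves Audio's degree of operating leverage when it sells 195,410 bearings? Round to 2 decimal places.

Contribution at this volume is 195,410 × €154.56 = €30,202,569.60.
Subtracting fixed costs: EBIT = €30,202,569.60 − €13,493,100 = €16,709,469.60.
Degree of operating leverage = €30,202,569.60 / €16,709,469.60 = 1.8075.

1.81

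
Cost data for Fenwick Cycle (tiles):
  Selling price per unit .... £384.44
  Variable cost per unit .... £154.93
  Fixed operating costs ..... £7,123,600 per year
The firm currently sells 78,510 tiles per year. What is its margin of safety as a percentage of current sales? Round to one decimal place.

60.5%

Each unit contributes £384.44 − £154.93 = £229.51. Break-even units = £7,123,600 ÷ £229.51 = 31,038.30; break-even revenue = 31,038.30 × £384.44 = £11,932,363.66.
Actual sales revenue = 78,510 × £384.44 = £30,182,384.40.
Margin of safety = (£30,182,384.40 − £11,932,363.66) ÷ £30,182,384.40 = 60.5%.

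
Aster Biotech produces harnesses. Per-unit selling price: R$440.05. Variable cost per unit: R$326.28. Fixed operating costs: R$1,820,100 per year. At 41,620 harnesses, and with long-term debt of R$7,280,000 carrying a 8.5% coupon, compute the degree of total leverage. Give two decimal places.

2.06

Contribution at this volume is 41,620 × R$113.77 = R$4,735,107.40.
Subtracting fixed costs: EBIT = R$4,735,107.40 − R$1,820,100 = R$2,915,007.40. Interest = R$618,800.00, so EBIT − I = R$2,296,207.40.
Degree of total leverage = total CM / (EBIT − interest) = R$4,735,107.40 / R$2,296,207.40 = 2.0621.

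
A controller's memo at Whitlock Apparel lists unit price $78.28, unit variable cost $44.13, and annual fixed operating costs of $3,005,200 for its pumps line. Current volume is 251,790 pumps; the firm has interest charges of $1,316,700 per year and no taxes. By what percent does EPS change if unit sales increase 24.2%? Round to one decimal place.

+48.7%

Total contribution margin = 251,790 × $34.15 = $8,598,628.50.
Operating income = contribution − fixed costs = $8,598,628.50 − $3,005,200 = $5,593,428.50.
After interest of $1,316,700.00, pre-tax earnings = $4,276,728.50.
DCL = total CM / (EBIT − I) = $8,598,628.50 / $4,276,728.50 = 2.0106.
%ΔEPS = DCL × %ΔSales = 2.0106 × +24.2% = +48.7%.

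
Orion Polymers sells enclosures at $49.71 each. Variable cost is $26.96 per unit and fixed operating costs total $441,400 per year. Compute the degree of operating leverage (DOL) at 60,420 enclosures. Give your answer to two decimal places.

1.47

At 60,420 units, contribution = 60,420 × $22.75 = $1,374,555.00.
EBIT = $1,374,555.00 − $441,400 = $933,155.00.
Degree of operating leverage = $1,374,555.00 / $933,155.00 = 1.4730.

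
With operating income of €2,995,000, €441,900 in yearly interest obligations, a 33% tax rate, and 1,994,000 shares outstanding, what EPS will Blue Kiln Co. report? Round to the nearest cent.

€0.86

Interest = €441,900.00, so EBT = €2,995,000 − €441,900.00 = €2,553,100.00.
After tax at 33%: net income = €2,553,100.00 × 0.67 = €1,710,577.00.
Per share: €1,710,577.00 / 1,994,000 shares = €0.86.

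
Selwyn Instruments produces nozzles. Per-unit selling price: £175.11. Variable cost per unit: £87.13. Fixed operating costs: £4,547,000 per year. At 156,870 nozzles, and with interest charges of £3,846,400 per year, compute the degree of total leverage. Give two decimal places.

2.55

At 156,870 units, contribution = 156,870 × £87.98 = £13,801,422.60.
Subtracting fixed costs: EBIT = £13,801,422.60 − £4,547,000 = £9,254,422.60. Interest = £3,846,400.00, so EBIT − I = £5,408,022.60.
Degree of total leverage = total CM / (EBIT − interest) = £13,801,422.60 / £5,408,022.60 = 2.5520.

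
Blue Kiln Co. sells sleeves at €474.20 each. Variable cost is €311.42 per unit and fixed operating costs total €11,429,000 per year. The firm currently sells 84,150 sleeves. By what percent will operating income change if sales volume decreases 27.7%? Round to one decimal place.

Total contribution margin = 84,150 × €162.78 = €13,697,937.00.
Operating income = contribution − fixed costs = €13,697,937.00 − €11,429,000 = €2,268,937.00.
Degree of operating leverage = €13,697,937.00 / €2,268,937.00 = 6.0372.
So EBIT moves 6.0372 × (-27.7%) = -167.2%.

-167.2%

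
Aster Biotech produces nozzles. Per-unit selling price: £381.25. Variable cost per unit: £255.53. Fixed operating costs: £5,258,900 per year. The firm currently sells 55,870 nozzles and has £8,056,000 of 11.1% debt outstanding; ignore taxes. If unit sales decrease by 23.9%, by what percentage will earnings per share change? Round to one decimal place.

-192.8%

Contribution at this volume is 55,870 × £125.72 = £7,023,976.40.
Operating income = contribution − fixed costs = £7,023,976.40 − £5,258,900 = £1,765,076.40.
After interest of £894,216.00, pre-tax earnings = £870,860.40.
DCL = total CM / (EBIT − I) = £7,023,976.40 / £870,860.40 = 8.0656.
%ΔEPS = DCL × %ΔSales = 8.0656 × -23.9% = -192.8%.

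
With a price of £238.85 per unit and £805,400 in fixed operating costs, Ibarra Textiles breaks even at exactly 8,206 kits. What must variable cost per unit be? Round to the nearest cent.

Contribution per unit must be FC / Q = £805,400 / 8,206 = £98.1477.
Hence VC = price − CM = £238.85 − £98.1477 = £140.70.

£140.70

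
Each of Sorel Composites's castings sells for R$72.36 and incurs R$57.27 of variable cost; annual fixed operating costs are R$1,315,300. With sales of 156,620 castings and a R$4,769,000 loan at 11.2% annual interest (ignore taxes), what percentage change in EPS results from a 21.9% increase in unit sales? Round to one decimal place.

+100.7%

Contribution at this volume is 156,620 × R$15.09 = R$2,363,395.80.
Operating income = contribution − fixed costs = R$2,363,395.80 − R$1,315,300 = R$1,048,095.80.
After interest of R$534,128.00, pre-tax earnings = R$513,967.80.
Degree of combined leverage = contribution ÷ (EBIT − I) = R$2,363,395.80 ÷ R$513,967.80 = 4.5983.
EPS therefore changes by 4.5983 × (+21.9%) = +100.7%.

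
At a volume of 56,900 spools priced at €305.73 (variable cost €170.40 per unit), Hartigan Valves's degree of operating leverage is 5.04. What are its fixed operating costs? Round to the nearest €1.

At 56,900 units, contribution = 56,900 × €135.33 = €7,700,277.00.
DOL = contribution / EBIT, so EBIT = €7,700,277.00 / 5.04 = €1,527,832.74.
Fixed costs = CM − EBIT = €7,700,277.00 − €1,527,832.74 = €6,172,444.

€6,172,444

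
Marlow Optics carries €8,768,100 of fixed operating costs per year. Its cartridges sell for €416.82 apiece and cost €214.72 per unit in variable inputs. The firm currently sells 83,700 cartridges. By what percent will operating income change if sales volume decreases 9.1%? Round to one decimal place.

-18.9%

At 83,700 units, contribution = 83,700 × €202.10 = €16,915,770.00.
Operating income = contribution − fixed costs = €16,915,770.00 − €8,768,100 = €8,147,670.00.
DOL = contribution ÷ EBIT = €16,915,770.00 ÷ €8,147,670.00 = 2.0761.
Operating income changes by 2.0761 × -9.1% = -18.9%.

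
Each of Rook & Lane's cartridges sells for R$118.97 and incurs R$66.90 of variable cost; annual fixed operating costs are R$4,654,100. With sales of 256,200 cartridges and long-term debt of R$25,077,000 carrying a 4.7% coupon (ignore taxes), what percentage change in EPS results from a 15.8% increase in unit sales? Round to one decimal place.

Contribution at this volume is 256,200 × R$52.07 = R$13,340,334.00.
EBIT = R$13,340,334.00 − R$4,654,100 = R$8,686,234.00.
After interest of R$1,178,619.00, pre-tax earnings = R$7,507,615.00.
DCL = total CM / (EBIT − I) = R$13,340,334.00 / R$7,507,615.00 = 1.7769.
%ΔEPS = DCL × %ΔSales = 1.7769 × +15.8% = +28.1%.

+28.1%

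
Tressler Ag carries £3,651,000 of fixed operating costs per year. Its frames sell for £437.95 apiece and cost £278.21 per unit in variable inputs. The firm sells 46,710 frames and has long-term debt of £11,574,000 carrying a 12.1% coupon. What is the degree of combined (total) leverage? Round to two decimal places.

Contribution at this volume is 46,710 × £159.74 = £7,461,455.40.
EBIT = £7,461,455.40 − £3,651,000 = £3,810,455.40. Interest = £1,400,454.00, so EBIT − I = £2,410,001.40.
DCL = contribution ÷ (EBIT − I) = £7,461,455.40 ÷ £2,410,001.40 = 3.0960.

3.10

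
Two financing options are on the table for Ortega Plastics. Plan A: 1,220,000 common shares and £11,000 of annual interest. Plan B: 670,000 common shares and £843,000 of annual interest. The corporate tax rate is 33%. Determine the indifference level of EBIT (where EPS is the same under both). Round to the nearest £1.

£1,856,527

Set EPS_A = EPS_B: (EBIT − £11,000)(1 − 0.33) ÷ 1,220,000 = (EBIT − £843,000)(1 − 0.33) ÷ 670,000.
The (1 − t) factor cancels: (EBIT − 11,000) × 670,000 = (EBIT − 843,000) × 1,220,000.
EBIT × (1,220,000 − 670,000) = 843,000 × 1,220,000 − 11,000 × 670,000 = 1,021,090,000,000, so EBIT = 1,021,090,000,000 ÷ 550,000 = 1,856,527.27.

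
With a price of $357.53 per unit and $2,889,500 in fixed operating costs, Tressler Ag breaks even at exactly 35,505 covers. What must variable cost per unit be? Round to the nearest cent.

At break-even, FC = Q × (P − VC), so P − VC = $2,889,500 ÷ 35,505 = $81.3829.
Hence VC = price − CM = $357.53 − $81.3829 = $276.15.

$276.15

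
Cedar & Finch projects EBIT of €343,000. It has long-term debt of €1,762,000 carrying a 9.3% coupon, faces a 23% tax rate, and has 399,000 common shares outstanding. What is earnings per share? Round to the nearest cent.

Interest = €163,866.00, so EBT = €343,000 − €163,866.00 = €179,134.00.
Net income = €179,134.00 × (1 − 0.23) = €137,933.18.
Per share: €137,933.18 / 399,000 shares = €0.35.

€0.35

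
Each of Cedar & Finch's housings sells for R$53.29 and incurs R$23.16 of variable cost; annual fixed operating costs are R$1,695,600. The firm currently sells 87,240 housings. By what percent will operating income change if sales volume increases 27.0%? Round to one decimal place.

+76.1%

Total contribution margin = 87,240 × R$30.13 = R$2,628,541.20.
EBIT = R$2,628,541.20 − R$1,695,600 = R$932,941.20.
Degree of operating leverage = R$2,628,541.20 / R$932,941.20 = 2.8175.
So EBIT moves 2.8175 × (+27.0%) = +76.1%.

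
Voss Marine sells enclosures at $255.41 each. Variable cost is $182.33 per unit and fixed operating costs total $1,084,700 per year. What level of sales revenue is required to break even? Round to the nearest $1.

Contribution margin per unit = $255.41 − $182.33 = $73.08, a CM ratio of $73.08 ÷ $255.41 = 0.2861.
Break-even revenue = fixed costs × price ÷ CM = $1,084,700 × $255.41 ÷ $73.08 = $3,790,958.

$3,790,958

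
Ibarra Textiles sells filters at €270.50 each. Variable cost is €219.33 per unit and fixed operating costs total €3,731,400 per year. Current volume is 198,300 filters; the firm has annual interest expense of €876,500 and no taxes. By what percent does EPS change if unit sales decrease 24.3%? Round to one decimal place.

-44.5%

At 198,300 units, contribution = 198,300 × €51.17 = €10,147,011.00.
Operating income = contribution − fixed costs = €10,147,011.00 − €3,731,400 = €6,415,611.00.
Interest = €876,500.00, so EBIT − I = €5,539,111.00.
DCL = total CM / (EBIT − I) = €10,147,011.00 / €5,539,111.00 = 1.8319.
EPS therefore changes by 1.8319 × (-24.3%) = -44.5%.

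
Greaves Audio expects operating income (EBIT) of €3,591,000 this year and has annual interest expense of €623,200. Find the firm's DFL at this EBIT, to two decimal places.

Interest = €623,200.00.
Degree of financial leverage = EBIT / (EBIT − interest) = €3,591,000 / €2,967,800.00 = 1.2100.

1.21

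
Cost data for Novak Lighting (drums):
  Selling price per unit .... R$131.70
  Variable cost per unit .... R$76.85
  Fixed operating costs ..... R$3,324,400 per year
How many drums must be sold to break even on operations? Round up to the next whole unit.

Contribution margin per unit = R$131.70 − R$76.85 = R$54.85.
Break-even Q = R$3,324,400 / R$54.85 = 60,608.93 → 60,609 drums.

60,609 drums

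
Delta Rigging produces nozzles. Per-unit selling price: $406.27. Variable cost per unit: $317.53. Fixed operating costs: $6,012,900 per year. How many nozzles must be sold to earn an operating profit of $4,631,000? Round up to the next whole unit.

Unit CM = price − variable cost = $406.27 − $317.53 = $88.74.
Required volume = (fixed costs + target profit) ÷ CM = ($6,012,900 + $4,631,000) ÷ $88.74 = 119,944.78, so 119,945 nozzles.

119,945 nozzles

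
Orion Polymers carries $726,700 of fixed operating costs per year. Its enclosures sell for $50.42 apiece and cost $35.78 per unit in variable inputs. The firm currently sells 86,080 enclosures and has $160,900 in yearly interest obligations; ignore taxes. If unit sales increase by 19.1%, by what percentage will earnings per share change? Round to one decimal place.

+64.6%

At 86,080 units, contribution = 86,080 × $14.64 = $1,260,211.20.
Operating income = contribution − fixed costs = $1,260,211.20 − $726,700 = $533,511.20.
After interest of $160,900.00, pre-tax earnings = $372,611.20.
Degree of combined leverage = contribution ÷ (EBIT − I) = $1,260,211.20 ÷ $372,611.20 = 3.3821.
%ΔEPS = DCL × %ΔSales = 3.3821 × +19.1% = +64.6%.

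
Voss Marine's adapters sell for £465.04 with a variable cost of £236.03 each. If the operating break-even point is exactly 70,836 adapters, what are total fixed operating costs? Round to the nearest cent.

Each unit contributes £465.04 − £236.03 = £229.01.
Fixed costs = break-even units × CM = 70,836 × £229.01 = £16,222,152.36.

£16,222,152.36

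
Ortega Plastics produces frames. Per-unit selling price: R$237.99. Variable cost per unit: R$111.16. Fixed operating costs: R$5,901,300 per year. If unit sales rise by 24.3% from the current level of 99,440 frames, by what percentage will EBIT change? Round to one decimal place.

+45.7%

Total contribution margin = 99,440 × R$126.83 = R$12,611,975.20.
EBIT = R$12,611,975.20 − R$5,901,300 = R$6,710,675.20.
DOL = contribution ÷ EBIT = R$12,611,975.20 ÷ R$6,710,675.20 = 1.8794.
Operating income changes by 1.8794 × +24.3% = +45.7%.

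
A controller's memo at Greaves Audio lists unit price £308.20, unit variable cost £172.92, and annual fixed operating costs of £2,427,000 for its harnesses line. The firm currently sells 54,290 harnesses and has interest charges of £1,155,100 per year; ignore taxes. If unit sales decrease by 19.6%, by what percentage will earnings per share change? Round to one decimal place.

Contribution at this volume is 54,290 × £135.28 = £7,344,351.20.
Subtracting fixed costs: EBIT = £7,344,351.20 − £2,427,000 = £4,917,351.20.
After interest of £1,155,100.00, pre-tax earnings = £3,762,251.20.
DCL = total CM / (EBIT − I) = £7,344,351.20 / £3,762,251.20 = 1.9521.
EPS therefore changes by 1.9521 × (-19.6%) = -38.3%.

-38.3%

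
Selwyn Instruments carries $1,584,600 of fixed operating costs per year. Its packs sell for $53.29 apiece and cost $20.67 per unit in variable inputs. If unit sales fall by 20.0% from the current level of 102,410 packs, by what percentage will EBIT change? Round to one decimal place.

Contribution at this volume is 102,410 × $32.62 = $3,340,614.20.
Operating income = contribution − fixed costs = $3,340,614.20 − $1,584,600 = $1,756,014.20.
DOL = contribution ÷ EBIT = $3,340,614.20 ÷ $1,756,014.20 = 1.9024.
Operating income changes by 1.9024 × -20.0% = -38.0%.

-38.0%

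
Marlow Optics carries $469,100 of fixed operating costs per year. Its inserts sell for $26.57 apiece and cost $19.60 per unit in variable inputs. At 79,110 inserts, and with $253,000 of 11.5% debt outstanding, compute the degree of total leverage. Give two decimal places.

Total contribution margin = 79,110 × $6.97 = $551,396.70.
EBIT = $551,396.70 − $469,100 = $82,296.70. Interest = $29,095.00.
DOL = $551,396.70 ÷ $82,296.70 = 6.7001; DFL = $82,296.70 ÷ $53,201.70 = 1.5469.
Combined leverage = 6.7001 × 1.5469 = 10.3644.

10.36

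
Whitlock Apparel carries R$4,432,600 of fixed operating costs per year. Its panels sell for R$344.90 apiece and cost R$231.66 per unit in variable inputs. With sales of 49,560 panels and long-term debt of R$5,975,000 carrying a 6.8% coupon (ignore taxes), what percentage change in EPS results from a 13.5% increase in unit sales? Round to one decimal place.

Total contribution margin = 49,560 × R$113.24 = R$5,612,174.40.
Subtracting fixed costs: EBIT = R$5,612,174.40 − R$4,432,600 = R$1,179,574.40.
Interest = R$406,300.00, so EBIT − I = R$773,274.40.
DCL = total CM / (EBIT − I) = R$5,612,174.40 / R$773,274.40 = 7.2577.
%ΔEPS = DCL × %ΔSales = 7.2577 × +13.5% = +98.0%.

+98.0%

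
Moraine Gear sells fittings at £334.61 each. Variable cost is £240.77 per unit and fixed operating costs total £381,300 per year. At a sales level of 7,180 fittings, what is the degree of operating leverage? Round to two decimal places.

2.30

Contribution at this volume is 7,180 × £93.84 = £673,771.20.
Subtracting fixed costs: EBIT = £673,771.20 − £381,300 = £292,471.20.
DOL = contribution ÷ EBIT = £673,771.20 ÷ £292,471.20 = 2.3037.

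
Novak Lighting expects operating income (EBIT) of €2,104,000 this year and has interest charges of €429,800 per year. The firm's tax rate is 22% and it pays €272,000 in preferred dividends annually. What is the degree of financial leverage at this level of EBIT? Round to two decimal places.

1.59

Annual interest charges come to €429,800.00.
Preferred dividends grossed up pre-tax: €272,000 / (1 − 0.22) = €348,717.95.
DFL = EBIT ÷ [EBIT − I − D_p/(1−t)] = €2,104,000 ÷ [€2,104,000 − €429,800.00 − €348,717.95] = €2,104,000 ÷ €1,325,482.05 = 1.5873.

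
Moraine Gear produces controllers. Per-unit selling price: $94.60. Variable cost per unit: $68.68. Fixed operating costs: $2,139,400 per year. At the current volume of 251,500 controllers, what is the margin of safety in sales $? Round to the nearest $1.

Contribution margin per unit = $94.60 − $68.68 = $25.92. Break-even units = $2,139,400 ÷ $25.92 = 82,538.58; break-even revenue = 82,538.58 × $94.60 = $7,808,149.69.
Current sales = 251,500 × $94.60 = $23,791,900.00.
Margin of safety = $23,791,900.00 − $7,808,149.69 = $15,983,750.

$15,983,750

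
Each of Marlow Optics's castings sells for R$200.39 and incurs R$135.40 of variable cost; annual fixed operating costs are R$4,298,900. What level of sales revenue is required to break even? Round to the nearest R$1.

Contribution margin per unit = R$200.39 − R$135.40 = R$64.99, a CM ratio of R$64.99 ÷ R$200.39 = 0.3243.
Break-even revenue = fixed costs × price ÷ CM = R$4,298,900 × R$200.39 ÷ R$64.99 = R$13,255,217.

R$13,255,217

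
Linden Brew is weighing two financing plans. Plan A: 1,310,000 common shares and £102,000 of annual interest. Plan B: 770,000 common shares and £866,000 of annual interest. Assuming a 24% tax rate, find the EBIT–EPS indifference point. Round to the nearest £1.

£1,955,407

At indifference, (EBIT − 102,000)(1 − t)/1,310,000 = (EBIT − 866,000)(1 − t)/770,000.
The (1 − t) factor cancels: (EBIT − 102,000) × 770,000 = (EBIT − 866,000) × 1,310,000.
Solving, EBIT = (866,000·1,310,000 − 102,000·770,000) / (1,310,000 − 770,000) = 1,055,920,000,000 / 540,000 = 1,955,407.41.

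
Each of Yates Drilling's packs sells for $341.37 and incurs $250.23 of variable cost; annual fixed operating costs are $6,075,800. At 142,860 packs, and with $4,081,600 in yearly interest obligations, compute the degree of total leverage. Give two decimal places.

4.55

At 142,860 units, contribution = 142,860 × $91.14 = $13,020,260.40.
Operating income = contribution − fixed costs = $13,020,260.40 − $6,075,800 = $6,944,460.40. Interest = $4,081,600.00, so EBIT − I = $2,862,860.40.
Degree of total leverage = total CM / (EBIT − interest) = $13,020,260.40 / $2,862,860.40 = 4.5480.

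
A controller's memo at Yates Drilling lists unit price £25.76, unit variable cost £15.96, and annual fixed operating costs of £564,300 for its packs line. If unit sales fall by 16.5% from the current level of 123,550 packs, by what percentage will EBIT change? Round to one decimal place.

-30.9%

Contribution at this volume is 123,550 × £9.80 = £1,210,790.00.
EBIT = £1,210,790.00 − £564,300 = £646,490.00.
Degree of operating leverage = £1,210,790.00 / £646,490.00 = 1.8729.
So EBIT moves 1.8729 × (-16.5%) = -30.9%.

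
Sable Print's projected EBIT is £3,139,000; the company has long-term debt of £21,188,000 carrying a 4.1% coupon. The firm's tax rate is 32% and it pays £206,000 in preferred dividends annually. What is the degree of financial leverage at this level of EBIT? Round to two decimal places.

1.60

Annual interest charges come to £868,708.00.
Pre-tax preferred-dividend burden = £206,000 ÷ (1 − 0.32) = £302,941.18.
DFL = EBIT ÷ [EBIT − I − D_p/(1−t)] = £3,139,000 ÷ [£3,139,000 − £868,708.00 − £302,941.18] = £3,139,000 ÷ £1,967,350.82 = 1.5955.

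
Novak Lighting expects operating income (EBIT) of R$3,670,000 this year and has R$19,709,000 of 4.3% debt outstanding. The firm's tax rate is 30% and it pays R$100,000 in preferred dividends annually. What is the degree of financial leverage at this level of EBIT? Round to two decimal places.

1.37

Interest = R$847,487.00.
Preferred dividends grossed up pre-tax: R$100,000 / (1 − 0.30) = R$142,857.14.
DFL = EBIT ÷ [EBIT − I − D_p/(1−t)] = R$3,670,000 ÷ [R$3,670,000 − R$847,487.00 − R$142,857.14] = R$3,670,000 ÷ R$2,679,655.86 = 1.3696.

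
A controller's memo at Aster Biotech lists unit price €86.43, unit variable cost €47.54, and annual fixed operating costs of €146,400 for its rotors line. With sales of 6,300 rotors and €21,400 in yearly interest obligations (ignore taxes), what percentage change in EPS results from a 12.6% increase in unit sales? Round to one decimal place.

+40.0%

Total contribution margin = 6,300 × €38.89 = €245,007.00.
Operating income = contribution − fixed costs = €245,007.00 − €146,400 = €98,607.00.
After interest of €21,400.00, pre-tax earnings = €77,207.00.
DCL = total CM / (EBIT − I) = €245,007.00 / €77,207.00 = 3.1734.
%ΔEPS = DCL × %ΔSales = 3.1734 × +12.6% = +40.0%.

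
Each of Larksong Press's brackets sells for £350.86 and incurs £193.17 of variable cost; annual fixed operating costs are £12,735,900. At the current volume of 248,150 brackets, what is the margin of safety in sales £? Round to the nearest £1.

£58,728,552

Unit CM = price − variable cost = £350.86 − £193.17 = £157.69. Break-even units = £12,735,900 ÷ £157.69 = 80,765.43; break-even revenue = 80,765.43 × £350.86 = £28,337,357.31.
Current sales = 248,150 × £350.86 = £87,065,909.00.
Margin of safety = £87,065,909.00 − £28,337,357.31 = £58,728,552.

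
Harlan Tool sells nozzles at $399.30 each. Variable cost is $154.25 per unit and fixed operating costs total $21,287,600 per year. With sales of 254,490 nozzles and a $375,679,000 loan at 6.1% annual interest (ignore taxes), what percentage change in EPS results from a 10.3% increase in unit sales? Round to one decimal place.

Contribution at this volume is 254,490 × $245.05 = $62,362,774.50.
Subtracting fixed costs: EBIT = $62,362,774.50 − $21,287,600 = $41,075,174.50.
Interest = $22,916,419.00, so EBIT − I = $18,158,755.50.
DCL = total CM / (EBIT − I) = $62,362,774.50 / $18,158,755.50 = 3.4343.
%ΔEPS = DCL × %ΔSales = 3.4343 × +10.3% = +35.4%.

+35.4%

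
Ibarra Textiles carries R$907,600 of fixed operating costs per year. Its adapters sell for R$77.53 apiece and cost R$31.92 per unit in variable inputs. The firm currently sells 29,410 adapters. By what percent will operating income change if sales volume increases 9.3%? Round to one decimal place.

Total contribution margin = 29,410 × R$45.61 = R$1,341,390.10.
Operating income = contribution − fixed costs = R$1,341,390.10 − R$907,600 = R$433,790.10.
DOL = contribution ÷ EBIT = R$1,341,390.10 ÷ R$433,790.10 = 3.0923.
%ΔEBIT = DOL × %ΔSales = 3.0923 × +9.3% = +28.8%.

+28.8%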